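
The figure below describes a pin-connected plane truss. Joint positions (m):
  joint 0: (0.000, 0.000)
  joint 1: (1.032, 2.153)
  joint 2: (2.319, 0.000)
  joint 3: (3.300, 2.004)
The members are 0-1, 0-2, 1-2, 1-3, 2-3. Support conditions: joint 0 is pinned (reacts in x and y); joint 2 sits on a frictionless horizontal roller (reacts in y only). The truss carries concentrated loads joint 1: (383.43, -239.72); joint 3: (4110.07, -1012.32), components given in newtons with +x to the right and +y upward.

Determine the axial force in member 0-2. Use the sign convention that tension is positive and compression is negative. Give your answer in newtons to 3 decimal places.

N=4 nodes, M=5 members, R=3 reactions → 2N=8, M+R=8
member 0 (0-1): L=2.3876, (cx,cy)=(0.4322,0.9018)
member 1 (0-2): L=2.3190, (cx,cy)=(1.0000,0.0000)
member 2 (1-2): L=2.5083, (cx,cy)=(0.5131,-0.8583)
member 3 (1-3): L=2.2729, (cx,cy)=(0.9978,-0.0656)
member 4 (2-3): L=2.2312, (cx,cy)=(0.4397,0.8982)
solve A·x = −loads:
  F[0-1] = +4660.8537 N (tension)
  F[0-2] = +2478.8888 N (tension)
  F[1-2] = -5517.4540 N (compression)
  F[1-3] = +4471.7396 N (tension)
  F[2-3] = -800.7186 N (compression)
  Rx@0 = -4493.5000 N
  Ry@0 = -4202.9631 N
  Ry@2 = +5455.0031 N

2478.889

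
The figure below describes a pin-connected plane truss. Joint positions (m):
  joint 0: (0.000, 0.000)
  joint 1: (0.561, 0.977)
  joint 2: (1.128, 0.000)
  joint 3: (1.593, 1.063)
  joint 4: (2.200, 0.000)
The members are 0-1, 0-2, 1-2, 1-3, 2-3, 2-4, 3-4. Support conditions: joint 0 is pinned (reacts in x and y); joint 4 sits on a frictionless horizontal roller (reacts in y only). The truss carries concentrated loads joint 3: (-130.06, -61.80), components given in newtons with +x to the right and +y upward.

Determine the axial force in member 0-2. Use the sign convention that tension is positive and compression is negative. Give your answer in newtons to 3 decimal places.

N=5 nodes, M=7 members, R=3 reactions → 2N=10, M+R=10
member 0 (0-1): L=1.1266, (cx,cy)=(0.4980,0.8672)
member 1 (0-2): L=1.1280, (cx,cy)=(1.0000,0.0000)
member 2 (1-2): L=1.1296, (cx,cy)=(0.5019,-0.8649)
member 3 (1-3): L=1.0356, (cx,cy)=(0.9965,0.0830)
member 4 (2-3): L=1.1603, (cx,cy)=(0.4008,0.9162)
member 5 (2-4): L=1.0720, (cx,cy)=(1.0000,0.0000)
member 6 (3-4): L=1.2241, (cx,cy)=(0.4959,-0.8684)
solve A·x = −loads:
  F[0-1] = -92.1281 N (compression)
  F[0-2] = -84.1844 N (compression)
  F[1-2] = +83.8959 N (tension)
  F[1-3] = -88.2915 N (compression)
  F[2-3] = -79.2004 N (compression)
  F[2-4] = -10.3320 N (compression)
  F[3-4] = +20.8359 N (tension)
  Rx@0 = +130.0600 N
  Ry@0 = +79.8938 N
  Ry@4 = -18.0938 N

-84.184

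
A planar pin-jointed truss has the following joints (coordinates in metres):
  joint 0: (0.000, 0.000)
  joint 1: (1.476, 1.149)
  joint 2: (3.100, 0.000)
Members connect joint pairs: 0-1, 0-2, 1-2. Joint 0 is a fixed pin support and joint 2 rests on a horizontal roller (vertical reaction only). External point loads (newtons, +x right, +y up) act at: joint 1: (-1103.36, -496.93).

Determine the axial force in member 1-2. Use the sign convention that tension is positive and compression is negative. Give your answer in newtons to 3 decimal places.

298.409

N=3 nodes, M=3 members, R=3 reactions → 2N=6, M+R=6
member 0 (0-1): L=1.8705, (cx,cy)=(0.7891,0.6143)
member 1 (0-2): L=3.1000, (cx,cy)=(1.0000,0.0000)
member 2 (1-2): L=1.9894, (cx,cy)=(0.8163,-0.5776)
solve A·x = −loads:
  F[0-1] = -1089.5506 N (compression)
  F[0-2] = -243.6032 N (compression)
  F[1-2] = +298.4088 N (tension)
  Rx@0 = +1103.3600 N
  Ry@0 = +669.2822 N
  Ry@2 = -172.3522 N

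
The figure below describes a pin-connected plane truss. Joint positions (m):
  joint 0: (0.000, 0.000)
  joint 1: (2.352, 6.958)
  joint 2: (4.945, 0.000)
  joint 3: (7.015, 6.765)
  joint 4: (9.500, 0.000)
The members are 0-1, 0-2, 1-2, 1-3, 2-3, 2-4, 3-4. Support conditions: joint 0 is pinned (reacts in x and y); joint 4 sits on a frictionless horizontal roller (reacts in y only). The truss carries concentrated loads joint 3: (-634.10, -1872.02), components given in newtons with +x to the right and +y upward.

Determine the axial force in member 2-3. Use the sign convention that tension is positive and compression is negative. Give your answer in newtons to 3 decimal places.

N=5 nodes, M=7 members, R=3 reactions → 2N=10, M+R=10
member 0 (0-1): L=7.3448, (cx,cy)=(0.3202,0.9473)
member 1 (0-2): L=4.9450, (cx,cy)=(1.0000,0.0000)
member 2 (1-2): L=7.4255, (cx,cy)=(0.3492,-0.9370)
member 3 (1-3): L=4.6670, (cx,cy)=(0.9991,-0.0414)
member 4 (2-3): L=7.0746, (cx,cy)=(0.2926,0.9562)
member 5 (2-4): L=4.5550, (cx,cy)=(1.0000,0.0000)
member 6 (3-4): L=7.2070, (cx,cy)=(0.3448,-0.9387)
solve A·x = −loads:
  F[0-1] = -993.5466 N (compression)
  F[0-2] = -315.9388 N (compression)
  F[1-2] = +1034.4706 N (tension)
  F[1-3] = -679.9843 N (compression)
  F[2-3] = -1013.7110 N (compression)
  F[2-4] = +341.9099 N (tension)
  F[3-4] = -991.6038 N (compression)
  Rx@0 = +634.1000 N
  Ry@0 = +941.2270 N
  Ry@4 = +930.7930 N

-1013.711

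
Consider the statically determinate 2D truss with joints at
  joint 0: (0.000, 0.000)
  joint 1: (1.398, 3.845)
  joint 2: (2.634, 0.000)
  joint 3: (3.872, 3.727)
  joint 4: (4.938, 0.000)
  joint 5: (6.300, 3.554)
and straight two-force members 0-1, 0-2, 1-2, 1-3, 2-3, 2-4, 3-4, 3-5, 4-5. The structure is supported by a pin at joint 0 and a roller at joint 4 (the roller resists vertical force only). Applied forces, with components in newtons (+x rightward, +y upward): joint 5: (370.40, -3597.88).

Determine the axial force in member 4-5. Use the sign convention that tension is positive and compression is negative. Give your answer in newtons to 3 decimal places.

N=6 nodes, M=9 members, R=3 reactions → 2N=12, M+R=12
member 0 (0-1): L=4.0913, (cx,cy)=(0.3417,0.9398)
member 1 (0-2): L=2.6340, (cx,cy)=(1.0000,0.0000)
member 2 (1-2): L=4.0388, (cx,cy)=(0.3060,-0.9520)
member 3 (1-3): L=2.4768, (cx,cy)=(0.9989,-0.0476)
member 4 (2-3): L=3.9272, (cx,cy)=(0.3152,0.9490)
member 5 (2-4): L=2.3040, (cx,cy)=(1.0000,0.0000)
member 6 (3-4): L=3.8765, (cx,cy)=(0.2750,-0.9614)
member 7 (3-5): L=2.4342, (cx,cy)=(0.9975,-0.0711)
member 8 (4-5): L=3.8060, (cx,cy)=(0.3579,0.9338)
solve A·x = −loads:
  F[0-1] = +1339.5867 N (tension)
  F[0-2] = -87.3419 N (compression)
  F[1-2] = -1366.2825 N (compression)
  F[1-3] = +876.8654 N (tension)
  F[2-3] = +1370.6117 N (tension)
  F[2-4] = -937.5338 N (compression)
  F[3-4] = -1435.6253 N (compression)
  F[3-5] = +1707.0385 N (tension)
  F[4-5] = -3723.1081 N (compression)
  Rx@0 = -370.4000 N
  Ry@0 = -1258.9539 N
  Ry@4 = +4856.8339 N

-3723.108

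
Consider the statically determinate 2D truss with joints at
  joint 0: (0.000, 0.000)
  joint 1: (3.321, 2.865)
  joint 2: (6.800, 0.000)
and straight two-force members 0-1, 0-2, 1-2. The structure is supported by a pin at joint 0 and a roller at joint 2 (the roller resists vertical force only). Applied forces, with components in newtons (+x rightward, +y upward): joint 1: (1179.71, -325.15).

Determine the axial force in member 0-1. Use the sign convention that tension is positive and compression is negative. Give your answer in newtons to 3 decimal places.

506.249

N=3 nodes, M=3 members, R=3 reactions → 2N=6, M+R=6
member 0 (0-1): L=4.3860, (cx,cy)=(0.7572,0.6532)
member 1 (0-2): L=6.8000, (cx,cy)=(1.0000,0.0000)
member 2 (1-2): L=4.5068, (cx,cy)=(0.7719,-0.6357)
solve A·x = −loads:
  F[0-1] = +506.2491 N (tension)
  F[0-2] = +796.3900 N (tension)
  F[1-2] = -1031.6779 N (compression)
  Rx@0 = -1179.7100 N
  Ry@0 = -330.6871 N
  Ry@2 = +655.8371 N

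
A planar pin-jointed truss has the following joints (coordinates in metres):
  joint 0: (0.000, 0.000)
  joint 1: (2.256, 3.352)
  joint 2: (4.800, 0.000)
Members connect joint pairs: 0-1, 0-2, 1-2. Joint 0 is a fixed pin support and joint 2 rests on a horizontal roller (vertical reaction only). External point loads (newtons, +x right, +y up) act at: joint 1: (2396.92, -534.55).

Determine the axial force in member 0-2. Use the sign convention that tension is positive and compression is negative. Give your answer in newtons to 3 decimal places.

N=3 nodes, M=3 members, R=3 reactions → 2N=6, M+R=6
member 0 (0-1): L=4.0405, (cx,cy)=(0.5584,0.8296)
member 1 (0-2): L=4.8000, (cx,cy)=(1.0000,0.0000)
member 2 (1-2): L=4.2081, (cx,cy)=(0.6046,-0.7966)
solve A·x = −loads:
  F[0-1] = +1676.1435 N (tension)
  F[0-2] = +1461.0450 N (tension)
  F[1-2] = -2416.7364 N (compression)
  Rx@0 = -2396.9200 N
  Ry@0 = -1390.5376 N
  Ry@2 = +1925.0876 N

1461.045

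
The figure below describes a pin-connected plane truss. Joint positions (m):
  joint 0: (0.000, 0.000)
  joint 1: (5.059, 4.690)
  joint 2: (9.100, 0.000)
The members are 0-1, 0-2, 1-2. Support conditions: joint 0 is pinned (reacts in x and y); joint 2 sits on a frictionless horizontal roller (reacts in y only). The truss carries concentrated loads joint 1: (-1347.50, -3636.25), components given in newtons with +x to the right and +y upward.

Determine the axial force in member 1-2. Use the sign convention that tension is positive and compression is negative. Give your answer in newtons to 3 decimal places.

-1751.680

N=3 nodes, M=3 members, R=3 reactions → 2N=6, M+R=6
member 0 (0-1): L=6.8985, (cx,cy)=(0.7333,0.6799)
member 1 (0-2): L=9.1000, (cx,cy)=(1.0000,0.0000)
member 2 (1-2): L=6.1908, (cx,cy)=(0.6527,-0.7576)
solve A·x = −loads:
  F[0-1] = -3396.6247 N (compression)
  F[0-2] = +1143.4001 N (tension)
  F[1-2] = -1751.6804 N (compression)
  Rx@0 = +1347.5000 N
  Ry@0 = +2309.2155 N
  Ry@2 = +1327.0345 N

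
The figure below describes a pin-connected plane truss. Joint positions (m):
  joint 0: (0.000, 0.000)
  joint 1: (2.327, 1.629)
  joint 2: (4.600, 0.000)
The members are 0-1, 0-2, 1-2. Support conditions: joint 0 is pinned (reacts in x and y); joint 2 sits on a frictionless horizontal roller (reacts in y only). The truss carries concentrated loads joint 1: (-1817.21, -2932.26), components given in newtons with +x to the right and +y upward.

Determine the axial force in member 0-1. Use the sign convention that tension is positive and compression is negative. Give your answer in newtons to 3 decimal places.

N=3 nodes, M=3 members, R=3 reactions → 2N=6, M+R=6
member 0 (0-1): L=2.8405, (cx,cy)=(0.8192,0.5735)
member 1 (0-2): L=4.6000, (cx,cy)=(1.0000,0.0000)
member 2 (1-2): L=2.7965, (cx,cy)=(0.8128,-0.5825)
solve A·x = −loads:
  F[0-1] = -3648.6477 N (compression)
  F[0-2] = +1171.8183 N (tension)
  F[1-2] = -1441.6802 N (compression)
  Rx@0 = +1817.2100 N
  Ry@0 = +2092.4483 N
  Ry@2 = +839.8117 N

-3648.648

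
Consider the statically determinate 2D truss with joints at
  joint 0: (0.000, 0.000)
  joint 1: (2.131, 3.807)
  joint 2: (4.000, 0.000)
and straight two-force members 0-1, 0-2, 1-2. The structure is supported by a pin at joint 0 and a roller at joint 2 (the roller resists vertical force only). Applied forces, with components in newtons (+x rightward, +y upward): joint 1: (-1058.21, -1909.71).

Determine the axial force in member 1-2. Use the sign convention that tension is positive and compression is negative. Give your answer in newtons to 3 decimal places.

-11.415

N=3 nodes, M=3 members, R=3 reactions → 2N=6, M+R=6
member 0 (0-1): L=4.3628, (cx,cy)=(0.4884,0.8726)
member 1 (0-2): L=4.0000, (cx,cy)=(1.0000,0.0000)
member 2 (1-2): L=4.2410, (cx,cy)=(0.4407,-0.8977)
solve A·x = −loads:
  F[0-1] = -2176.7961 N (compression)
  F[0-2] = +5.0305 N (tension)
  F[1-2] = -11.4149 N (compression)
  Rx@0 = +1058.2100 N
  Ry@0 = +1899.4634 N
  Ry@2 = +10.2466 N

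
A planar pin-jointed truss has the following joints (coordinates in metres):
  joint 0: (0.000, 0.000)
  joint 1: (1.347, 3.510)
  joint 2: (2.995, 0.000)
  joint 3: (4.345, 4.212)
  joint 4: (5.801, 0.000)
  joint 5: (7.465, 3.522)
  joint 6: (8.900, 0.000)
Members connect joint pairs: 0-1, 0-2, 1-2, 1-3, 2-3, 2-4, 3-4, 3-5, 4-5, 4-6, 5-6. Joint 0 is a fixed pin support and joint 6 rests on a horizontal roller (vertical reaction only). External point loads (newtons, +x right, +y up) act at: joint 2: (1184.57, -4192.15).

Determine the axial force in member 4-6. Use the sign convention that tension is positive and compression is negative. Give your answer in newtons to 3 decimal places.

574.786

N=7 nodes, M=11 members, R=3 reactions → 2N=14, M+R=14
member 0 (0-1): L=3.7596, (cx,cy)=(0.3583,0.9336)
member 1 (0-2): L=2.9950, (cx,cy)=(1.0000,0.0000)
member 2 (1-2): L=3.8776, (cx,cy)=(0.4250,-0.9052)
member 3 (1-3): L=3.0791, (cx,cy)=(0.9737,0.2280)
member 4 (2-3): L=4.4231, (cx,cy)=(0.3052,0.9523)
member 5 (2-4): L=2.8060, (cx,cy)=(1.0000,0.0000)
member 6 (3-4): L=4.4566, (cx,cy)=(0.3267,-0.9451)
member 7 (3-5): L=3.1954, (cx,cy)=(0.9764,-0.2159)
member 8 (4-5): L=3.8953, (cx,cy)=(0.4272,0.9042)
member 9 (4-6): L=3.0990, (cx,cy)=(1.0000,0.0000)
member 10 (5-6): L=3.8031, (cx,cy)=(0.3773,-0.9261)
solve A·x = −loads:
  F[0-1] = -2979.2020 N (compression)
  F[0-2] = +2251.9700 N (tension)
  F[1-2] = +2519.6172 N (tension)
  F[1-3] = -2196.0791 N (compression)
  F[2-3] = +2007.1902 N (tension)
  F[2-4] = +1525.6104 N (tension)
  F[3-4] = -1229.6591 N (compression)
  F[3-5] = -1151.0244 N (compression)
  F[4-5] = +1285.3626 N (tension)
  F[4-6] = +574.7860 N (tension)
  F[5-6] = -1523.3304 N (compression)
  Rx@0 = -1184.5700 N
  Ry@0 = +2781.4209 N
  Ry@6 = +1410.7291 N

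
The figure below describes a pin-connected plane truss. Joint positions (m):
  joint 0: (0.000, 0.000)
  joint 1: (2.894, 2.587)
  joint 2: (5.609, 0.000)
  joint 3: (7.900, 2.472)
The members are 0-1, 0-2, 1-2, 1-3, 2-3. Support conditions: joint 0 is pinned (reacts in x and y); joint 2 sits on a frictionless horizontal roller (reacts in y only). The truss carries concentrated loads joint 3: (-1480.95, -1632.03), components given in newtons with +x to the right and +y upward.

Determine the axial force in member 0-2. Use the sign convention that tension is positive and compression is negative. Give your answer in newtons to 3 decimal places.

-1496.521

N=4 nodes, M=5 members, R=3 reactions → 2N=8, M+R=8
member 0 (0-1): L=3.8817, (cx,cy)=(0.7455,0.6665)
member 1 (0-2): L=5.6090, (cx,cy)=(1.0000,0.0000)
member 2 (1-2): L=3.7502, (cx,cy)=(0.7240,-0.6898)
member 3 (1-3): L=5.0073, (cx,cy)=(0.9997,-0.0230)
member 4 (2-3): L=3.3704, (cx,cy)=(0.6797,0.7334)
solve A·x = −loads:
  F[0-1] = +20.8853 N (tension)
  F[0-2] = -1496.5209 N (compression)
  F[1-2] = -21.2073 N (compression)
  F[1-3] = +30.9324 N (tension)
  F[2-3] = -2224.1779 N (compression)
  Rx@0 = +1480.9500 N
  Ry@0 = -13.9191 N
  Ry@2 = +1645.9491 N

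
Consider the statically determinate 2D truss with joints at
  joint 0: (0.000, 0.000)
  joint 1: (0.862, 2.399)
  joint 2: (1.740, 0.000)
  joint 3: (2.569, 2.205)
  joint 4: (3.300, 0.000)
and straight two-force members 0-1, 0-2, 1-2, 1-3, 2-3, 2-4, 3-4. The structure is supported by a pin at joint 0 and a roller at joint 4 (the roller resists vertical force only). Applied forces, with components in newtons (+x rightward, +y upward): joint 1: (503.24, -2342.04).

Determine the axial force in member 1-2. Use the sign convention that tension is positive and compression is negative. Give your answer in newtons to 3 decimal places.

N=5 nodes, M=7 members, R=3 reactions → 2N=10, M+R=10
member 0 (0-1): L=2.5492, (cx,cy)=(0.3381,0.9411)
member 1 (0-2): L=1.7400, (cx,cy)=(1.0000,0.0000)
member 2 (1-2): L=2.5546, (cx,cy)=(0.3437,-0.9391)
member 3 (1-3): L=1.7180, (cx,cy)=(0.9936,-0.1129)
member 4 (2-3): L=2.3557, (cx,cy)=(0.3519,0.9360)
member 5 (2-4): L=1.5600, (cx,cy)=(1.0000,0.0000)
member 6 (3-4): L=2.3230, (cx,cy)=(0.3147,-0.9492)
solve A·x = −loads:
  F[0-1] = -1449.8371 N (compression)
  F[0-2] = +993.5022 N (tension)
  F[1-2] = -960.7519 N (compression)
  F[1-3] = -667.5704 N (compression)
  F[2-3] = +963.8830 N (tension)
  F[2-4] = +324.0964 N (tension)
  F[3-4] = -1029.9314 N (compression)
  Rx@0 = -503.2400 N
  Ry@0 = +1364.4305 N
  Ry@4 = +977.6095 N

-960.752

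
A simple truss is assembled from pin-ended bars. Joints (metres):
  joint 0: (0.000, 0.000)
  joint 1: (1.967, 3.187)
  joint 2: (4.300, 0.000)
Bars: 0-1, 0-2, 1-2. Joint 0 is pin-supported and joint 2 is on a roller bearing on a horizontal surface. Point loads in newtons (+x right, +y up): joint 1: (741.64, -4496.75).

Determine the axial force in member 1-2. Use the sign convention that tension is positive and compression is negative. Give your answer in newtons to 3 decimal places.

-3230.469

N=3 nodes, M=3 members, R=3 reactions → 2N=6, M+R=6
member 0 (0-1): L=3.7451, (cx,cy)=(0.5252,0.8510)
member 1 (0-2): L=4.3000, (cx,cy)=(1.0000,0.0000)
member 2 (1-2): L=3.9497, (cx,cy)=(0.5907,-0.8069)
solve A·x = −loads:
  F[0-1] = -2221.0799 N (compression)
  F[0-2] = +1908.1829 N (tension)
  F[1-2] = -3230.4691 N (compression)
  Rx@0 = -741.6400 N
  Ry@0 = +1890.0723 N
  Ry@2 = +2606.6777 N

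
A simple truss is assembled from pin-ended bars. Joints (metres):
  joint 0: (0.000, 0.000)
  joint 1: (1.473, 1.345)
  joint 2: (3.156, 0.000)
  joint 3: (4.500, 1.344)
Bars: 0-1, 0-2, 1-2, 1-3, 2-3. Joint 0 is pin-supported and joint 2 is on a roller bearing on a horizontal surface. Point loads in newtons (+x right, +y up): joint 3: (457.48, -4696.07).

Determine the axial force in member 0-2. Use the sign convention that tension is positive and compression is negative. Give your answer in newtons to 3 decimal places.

-1946.048

N=4 nodes, M=5 members, R=3 reactions → 2N=8, M+R=8
member 0 (0-1): L=1.9947, (cx,cy)=(0.7385,0.6743)
member 1 (0-2): L=3.1560, (cx,cy)=(1.0000,0.0000)
member 2 (1-2): L=2.1544, (cx,cy)=(0.7812,-0.6243)
member 3 (1-3): L=3.0270, (cx,cy)=(1.0000,-0.0003)
member 4 (2-3): L=1.9007, (cx,cy)=(0.7071,0.7071)
solve A·x = −loads:
  F[0-1] = +3254.7679 N (tension)
  F[0-2] = -1946.0482 N (compression)
  F[1-2] = -3518.1389 N (compression)
  F[1-3] = +5151.8483 N (tension)
  F[2-3] = -6638.8389 N (compression)
  Rx@0 = -457.4800 N
  Ry@0 = -2194.6677 N
  Ry@2 = +6890.7377 N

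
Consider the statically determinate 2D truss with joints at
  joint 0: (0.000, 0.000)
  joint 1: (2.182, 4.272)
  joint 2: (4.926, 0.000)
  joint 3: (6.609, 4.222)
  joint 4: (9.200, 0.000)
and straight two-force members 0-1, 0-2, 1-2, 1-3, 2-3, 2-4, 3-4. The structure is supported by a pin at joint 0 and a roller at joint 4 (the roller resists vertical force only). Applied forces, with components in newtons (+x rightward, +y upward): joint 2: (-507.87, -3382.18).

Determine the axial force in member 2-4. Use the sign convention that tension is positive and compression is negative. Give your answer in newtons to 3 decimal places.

1111.354

N=5 nodes, M=7 members, R=3 reactions → 2N=10, M+R=10
member 0 (0-1): L=4.7970, (cx,cy)=(0.4549,0.8906)
member 1 (0-2): L=4.9260, (cx,cy)=(1.0000,0.0000)
member 2 (1-2): L=5.0774, (cx,cy)=(0.5404,-0.8414)
member 3 (1-3): L=4.4273, (cx,cy)=(0.9999,-0.0113)
member 4 (2-3): L=4.5451, (cx,cy)=(0.3703,0.9289)
member 5 (2-4): L=4.2740, (cx,cy)=(1.0000,0.0000)
member 6 (3-4): L=4.9536, (cx,cy)=(0.5230,-0.8523)
solve A·x = −loads:
  F[0-1] = -1764.3345 N (compression)
  F[0-2] = +294.6704 N (tension)
  F[1-2] = +1891.9508 N (tension)
  F[1-3] = -1825.1408 N (compression)
  F[2-3] = +1927.3263 N (tension)
  F[2-4] = +1111.3542 N (tension)
  F[3-4] = -2124.7589 N (compression)
  Rx@0 = +507.8700 N
  Ry@0 = +1571.2432 N
  Ry@4 = +1810.9368 N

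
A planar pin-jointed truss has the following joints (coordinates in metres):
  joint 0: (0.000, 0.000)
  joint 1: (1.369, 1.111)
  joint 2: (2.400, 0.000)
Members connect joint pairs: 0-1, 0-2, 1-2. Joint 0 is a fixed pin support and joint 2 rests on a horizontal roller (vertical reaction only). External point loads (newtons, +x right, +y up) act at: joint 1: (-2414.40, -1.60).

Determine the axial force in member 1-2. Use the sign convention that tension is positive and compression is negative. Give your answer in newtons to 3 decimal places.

N=3 nodes, M=3 members, R=3 reactions → 2N=6, M+R=6
member 0 (0-1): L=1.7631, (cx,cy)=(0.7765,0.6301)
member 1 (0-2): L=2.4000, (cx,cy)=(1.0000,0.0000)
member 2 (1-2): L=1.5157, (cx,cy)=(0.6802,-0.7330)
solve A·x = −loads:
  F[0-1] = -1774.7581 N (compression)
  F[0-2] = -1036.3391 N (compression)
  F[1-2] = +1523.5277 N (tension)
  Rx@0 = +2414.4000 N
  Ry@0 = +1118.3533 N
  Ry@2 = -1116.7533 N

1523.528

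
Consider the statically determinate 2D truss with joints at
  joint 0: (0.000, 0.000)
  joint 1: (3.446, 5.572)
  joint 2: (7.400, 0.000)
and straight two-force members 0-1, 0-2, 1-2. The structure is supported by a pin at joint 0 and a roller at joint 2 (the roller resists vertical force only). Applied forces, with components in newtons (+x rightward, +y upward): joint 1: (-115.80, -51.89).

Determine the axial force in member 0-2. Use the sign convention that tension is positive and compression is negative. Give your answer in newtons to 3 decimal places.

N=3 nodes, M=3 members, R=3 reactions → 2N=6, M+R=6
member 0 (0-1): L=6.5515, (cx,cy)=(0.5260,0.8505)
member 1 (0-2): L=7.4000, (cx,cy)=(1.0000,0.0000)
member 2 (1-2): L=6.8324, (cx,cy)=(0.5787,-0.8155)
solve A·x = −loads:
  F[0-1] = -135.1221 N (compression)
  F[0-2] = -44.7276 N (compression)
  F[1-2] = +77.2877 N (tension)
  Rx@0 = +115.8000 N
  Ry@0 = +114.9204 N
  Ry@2 = -63.0304 N

-44.728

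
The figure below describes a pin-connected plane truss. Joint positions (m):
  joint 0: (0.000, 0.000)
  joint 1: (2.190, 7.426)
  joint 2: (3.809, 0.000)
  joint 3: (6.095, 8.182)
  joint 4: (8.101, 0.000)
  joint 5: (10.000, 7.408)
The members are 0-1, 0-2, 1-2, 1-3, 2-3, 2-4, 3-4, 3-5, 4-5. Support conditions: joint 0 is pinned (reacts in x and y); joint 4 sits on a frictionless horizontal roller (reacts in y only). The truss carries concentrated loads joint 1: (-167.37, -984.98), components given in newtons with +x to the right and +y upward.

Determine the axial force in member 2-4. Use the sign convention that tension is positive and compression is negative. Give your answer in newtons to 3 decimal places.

N=6 nodes, M=9 members, R=3 reactions → 2N=12, M+R=12
member 0 (0-1): L=7.7422, (cx,cy)=(0.2829,0.9592)
member 1 (0-2): L=3.8090, (cx,cy)=(1.0000,0.0000)
member 2 (1-2): L=7.6004, (cx,cy)=(0.2130,-0.9770)
member 3 (1-3): L=3.9775, (cx,cy)=(0.9818,0.1901)
member 4 (2-3): L=8.4953, (cx,cy)=(0.2691,0.9631)
member 5 (2-4): L=4.2920, (cx,cy)=(1.0000,0.0000)
member 6 (3-4): L=8.4243, (cx,cy)=(0.2381,-0.9712)
member 7 (3-5): L=3.9810, (cx,cy)=(0.9809,-0.1944)
member 8 (4-5): L=7.6475, (cx,cy)=(0.2483,0.9687)
solve A·x = −loads:
  F[0-1] = -909.2623 N (compression)
  F[0-2] = +89.8290 N (tension)
  F[1-2] = -127.9039 N (compression)
  F[1-3] = -63.7457 N (compression)
  F[2-3] = +129.7543 N (tension)
  F[2-4] = +27.6683 N (tension)
  F[3-4] = -116.1946 N (compression)
  F[3-5] = +0.0000 N (tension)
  F[4-5] = -0.0000 N (compression)
  Rx@0 = +167.3700 N
  Ry@0 = +872.1277 N
  Ry@4 = +112.8523 N

27.668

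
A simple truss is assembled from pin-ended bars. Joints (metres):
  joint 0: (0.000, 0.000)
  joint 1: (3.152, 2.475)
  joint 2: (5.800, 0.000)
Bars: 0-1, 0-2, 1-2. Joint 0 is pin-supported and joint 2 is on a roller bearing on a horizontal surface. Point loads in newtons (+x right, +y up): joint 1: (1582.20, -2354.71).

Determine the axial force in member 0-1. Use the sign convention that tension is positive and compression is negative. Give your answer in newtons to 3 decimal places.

-647.502

N=3 nodes, M=3 members, R=3 reactions → 2N=6, M+R=6
member 0 (0-1): L=4.0076, (cx,cy)=(0.7865,0.6176)
member 1 (0-2): L=5.8000, (cx,cy)=(1.0000,0.0000)
member 2 (1-2): L=3.6246, (cx,cy)=(0.7306,-0.6828)
solve A·x = −loads:
  F[0-1] = -647.5025 N (compression)
  F[0-2] = +2091.4664 N (tension)
  F[1-2] = -2862.7917 N (compression)
  Rx@0 = -1582.2000 N
  Ry@0 = +399.8840 N
  Ry@2 = +1954.8260 N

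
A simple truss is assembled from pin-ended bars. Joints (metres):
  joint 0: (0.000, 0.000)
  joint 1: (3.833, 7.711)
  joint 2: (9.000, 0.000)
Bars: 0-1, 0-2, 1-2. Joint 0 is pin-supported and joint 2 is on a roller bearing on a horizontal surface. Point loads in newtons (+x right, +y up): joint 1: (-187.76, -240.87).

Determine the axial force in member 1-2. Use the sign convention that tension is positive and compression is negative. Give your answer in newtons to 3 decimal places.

N=3 nodes, M=3 members, R=3 reactions → 2N=6, M+R=6
member 0 (0-1): L=8.6111, (cx,cy)=(0.4451,0.8955)
member 1 (0-2): L=9.0000, (cx,cy)=(1.0000,0.0000)
member 2 (1-2): L=9.2821, (cx,cy)=(0.5567,-0.8307)
solve A·x = −loads:
  F[0-1] = -334.0757 N (compression)
  F[0-2] = -39.0555 N (compression)
  F[1-2] = +70.1601 N (tension)
  Rx@0 = +187.7600 N
  Ry@0 = +299.1547 N
  Ry@2 = -58.2847 N

70.160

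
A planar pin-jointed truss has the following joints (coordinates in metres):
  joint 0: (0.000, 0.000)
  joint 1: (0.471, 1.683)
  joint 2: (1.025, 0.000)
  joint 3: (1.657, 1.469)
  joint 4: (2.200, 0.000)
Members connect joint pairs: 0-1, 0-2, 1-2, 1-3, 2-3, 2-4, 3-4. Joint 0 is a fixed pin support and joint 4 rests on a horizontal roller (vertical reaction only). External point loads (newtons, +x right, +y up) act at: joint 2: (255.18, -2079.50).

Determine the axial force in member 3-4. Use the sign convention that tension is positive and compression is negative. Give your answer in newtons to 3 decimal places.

-1032.929

N=5 nodes, M=7 members, R=3 reactions → 2N=10, M+R=10
member 0 (0-1): L=1.7477, (cx,cy)=(0.2695,0.9630)
member 1 (0-2): L=1.0250, (cx,cy)=(1.0000,0.0000)
member 2 (1-2): L=1.7718, (cx,cy)=(0.3127,-0.9499)
member 3 (1-3): L=1.2052, (cx,cy)=(0.9841,-0.1776)
member 4 (2-3): L=1.5992, (cx,cy)=(0.3952,0.9186)
member 5 (2-4): L=1.1750, (cx,cy)=(1.0000,0.0000)
member 6 (3-4): L=1.5661, (cx,cy)=(0.3467,-0.9380)
solve A·x = −loads:
  F[0-1] = -1153.3151 N (compression)
  F[0-2] = +566.0014 N (tension)
  F[1-2] = +1305.8747 N (tension)
  F[1-3] = -730.7421 N (compression)
  F[2-3] = +913.4603 N (tension)
  F[2-4] = +358.1279 N (tension)
  F[3-4] = -1032.9285 N (compression)
  Rx@0 = -255.1800 N
  Ry@0 = +1110.6420 N
  Ry@4 = +968.8580 N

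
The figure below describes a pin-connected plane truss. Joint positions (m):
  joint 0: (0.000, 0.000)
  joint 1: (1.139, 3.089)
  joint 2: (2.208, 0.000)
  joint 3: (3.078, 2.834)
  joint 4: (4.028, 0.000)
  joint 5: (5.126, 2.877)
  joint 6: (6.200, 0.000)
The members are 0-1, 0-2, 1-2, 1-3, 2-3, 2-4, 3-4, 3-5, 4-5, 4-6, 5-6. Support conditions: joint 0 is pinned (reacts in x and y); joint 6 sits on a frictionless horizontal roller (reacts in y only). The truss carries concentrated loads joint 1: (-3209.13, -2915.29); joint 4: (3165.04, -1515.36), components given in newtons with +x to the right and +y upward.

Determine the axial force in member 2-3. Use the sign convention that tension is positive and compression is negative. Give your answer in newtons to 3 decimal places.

N=7 nodes, M=11 members, R=3 reactions → 2N=14, M+R=14
member 0 (0-1): L=3.2923, (cx,cy)=(0.3460,0.9382)
member 1 (0-2): L=2.2080, (cx,cy)=(1.0000,0.0000)
member 2 (1-2): L=3.2687, (cx,cy)=(0.3270,-0.9450)
member 3 (1-3): L=1.9557, (cx,cy)=(0.9915,-0.1304)
member 4 (2-3): L=2.9645, (cx,cy)=(0.2935,0.9560)
member 5 (2-4): L=1.8200, (cx,cy)=(1.0000,0.0000)
member 6 (3-4): L=2.9890, (cx,cy)=(0.3178,-0.9481)
member 7 (3-5): L=2.0485, (cx,cy)=(0.9998,0.0210)
member 8 (4-5): L=3.0794, (cx,cy)=(0.3566,0.9343)
member 9 (4-6): L=2.1720, (cx,cy)=(1.0000,0.0000)
member 10 (5-6): L=3.0709, (cx,cy)=(0.3497,-0.9369)
solve A·x = −loads:
  F[0-1] = -4806.2462 N (compression)
  F[0-2] = +1618.6727 N (tension)
  F[1-2] = +1541.9078 N (tension)
  F[1-3] = +1051.0794 N (tension)
  F[2-3] = -1524.2351 N (compression)
  F[2-4] = +2570.2502 N (tension)
  F[3-4] = +1682.6812 N (tension)
  F[3-5] = +59.9911 N (tension)
  F[4-5] = -85.7016 N (compression)
  F[4-6] = -29.4199 N (compression)
  F[5-6] = +84.1215 N (tension)
  Rx@0 = +44.0900 N
  Ry@0 = +4509.4592 N
  Ry@6 = -78.8092 N

-1524.235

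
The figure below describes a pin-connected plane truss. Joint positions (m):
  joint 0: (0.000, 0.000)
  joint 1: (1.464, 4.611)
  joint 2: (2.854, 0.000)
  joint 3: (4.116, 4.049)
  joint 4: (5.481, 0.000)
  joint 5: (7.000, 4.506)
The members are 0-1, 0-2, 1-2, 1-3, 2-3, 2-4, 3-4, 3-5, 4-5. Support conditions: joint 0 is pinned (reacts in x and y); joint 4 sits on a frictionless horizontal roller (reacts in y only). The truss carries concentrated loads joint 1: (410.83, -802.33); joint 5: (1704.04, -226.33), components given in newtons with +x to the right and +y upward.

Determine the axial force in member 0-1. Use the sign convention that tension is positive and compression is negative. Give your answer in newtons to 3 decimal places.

N=6 nodes, M=9 members, R=3 reactions → 2N=12, M+R=12
member 0 (0-1): L=4.8378, (cx,cy)=(0.3026,0.9531)
member 1 (0-2): L=2.8540, (cx,cy)=(1.0000,0.0000)
member 2 (1-2): L=4.8160, (cx,cy)=(0.2886,-0.9574)
member 3 (1-3): L=2.7109, (cx,cy)=(0.9783,-0.2073)
member 4 (2-3): L=4.2411, (cx,cy)=(0.2976,0.9547)
member 5 (2-4): L=2.6270, (cx,cy)=(1.0000,0.0000)
member 6 (3-4): L=4.2729, (cx,cy)=(0.3195,-0.9476)
member 7 (3-5): L=2.9200, (cx,cy)=(0.9877,0.1565)
member 8 (4-5): L=4.7551, (cx,cy)=(0.3194,0.9476)
solve A·x = −loads:
  F[0-1] = +1281.3097 N (tension)
  F[0-2] = +1727.1266 N (tension)
  F[1-2] = -2252.2800 N (compression)
  F[1-3] = +640.8989 N (tension)
  F[2-3] = +2258.7451 N (tension)
  F[2-4] = +404.9448 N (tension)
  F[3-4] = -1820.9446 N (compression)
  F[3-5] = +1904.2730 N (tension)
  F[4-5] = -553.3564 N (compression)
  Rx@0 = -2114.8700 N
  Ry@0 = -1221.2328 N
  Ry@4 = +2249.8928 N

1281.310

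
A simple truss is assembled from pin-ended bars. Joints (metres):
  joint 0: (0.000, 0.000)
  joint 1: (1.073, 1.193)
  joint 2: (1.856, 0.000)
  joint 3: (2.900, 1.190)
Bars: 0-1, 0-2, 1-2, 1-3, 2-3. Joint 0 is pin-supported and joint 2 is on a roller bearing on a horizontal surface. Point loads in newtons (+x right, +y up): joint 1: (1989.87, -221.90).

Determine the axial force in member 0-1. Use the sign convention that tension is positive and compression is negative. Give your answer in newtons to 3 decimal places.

N=4 nodes, M=5 members, R=3 reactions → 2N=8, M+R=8
member 0 (0-1): L=1.6045, (cx,cy)=(0.6687,0.7435)
member 1 (0-2): L=1.8560, (cx,cy)=(1.0000,0.0000)
member 2 (1-2): L=1.4270, (cx,cy)=(0.5487,-0.8360)
member 3 (1-3): L=1.8270, (cx,cy)=(1.0000,-0.0016)
member 4 (2-3): L=1.5830, (cx,cy)=(0.6595,0.7517)
solve A·x = −loads:
  F[0-1] = +1594.3744 N (tension)
  F[0-2] = +923.6741 N (tension)
  F[1-2] = -1683.3792 N (compression)
  F[1-3] = -0.0000 N (compression)
  F[2-3] = +0.0000 N (tension)
  Rx@0 = -1989.8700 N
  Ry@0 = -1185.4349 N
  Ry@2 = +1407.3349 N

1594.374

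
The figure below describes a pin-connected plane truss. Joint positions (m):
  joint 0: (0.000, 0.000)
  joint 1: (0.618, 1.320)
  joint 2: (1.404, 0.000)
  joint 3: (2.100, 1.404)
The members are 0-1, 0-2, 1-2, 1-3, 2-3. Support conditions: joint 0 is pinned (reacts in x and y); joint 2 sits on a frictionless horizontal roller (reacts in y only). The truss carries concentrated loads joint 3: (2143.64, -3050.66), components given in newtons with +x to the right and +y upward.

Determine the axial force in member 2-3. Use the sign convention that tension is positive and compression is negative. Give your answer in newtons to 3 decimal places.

-3642.901

N=4 nodes, M=5 members, R=3 reactions → 2N=8, M+R=8
member 0 (0-1): L=1.4575, (cx,cy)=(0.4240,0.9057)
member 1 (0-2): L=1.4040, (cx,cy)=(1.0000,0.0000)
member 2 (1-2): L=1.5363, (cx,cy)=(0.5116,-0.8592)
member 3 (1-3): L=1.4844, (cx,cy)=(0.9984,0.0566)
member 4 (2-3): L=1.5670, (cx,cy)=(0.4441,0.8960)
solve A·x = −loads:
  F[0-1] = +4036.7762 N (tension)
  F[0-2] = +431.9986 N (tension)
  F[1-2] = -4006.8421 N (compression)
  F[1-3] = +3767.6642 N (tension)
  F[2-3] = -3642.9007 N (compression)
  Rx@0 = -2143.6400 N
  Ry@0 = -3655.9330 N
  Ry@2 = +6706.5930 N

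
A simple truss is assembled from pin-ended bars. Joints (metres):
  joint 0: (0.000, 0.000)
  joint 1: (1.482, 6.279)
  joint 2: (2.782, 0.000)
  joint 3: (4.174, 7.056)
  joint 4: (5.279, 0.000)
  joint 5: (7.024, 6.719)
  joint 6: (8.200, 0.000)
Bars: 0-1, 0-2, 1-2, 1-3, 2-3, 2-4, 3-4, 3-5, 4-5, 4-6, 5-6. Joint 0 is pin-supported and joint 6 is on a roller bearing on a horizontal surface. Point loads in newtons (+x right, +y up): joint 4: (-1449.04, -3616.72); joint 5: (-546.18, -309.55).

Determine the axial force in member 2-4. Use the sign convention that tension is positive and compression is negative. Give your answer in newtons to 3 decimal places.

N=7 nodes, M=11 members, R=3 reactions → 2N=14, M+R=14
member 0 (0-1): L=6.4515, (cx,cy)=(0.2297,0.9733)
member 1 (0-2): L=2.7820, (cx,cy)=(1.0000,0.0000)
member 2 (1-2): L=6.4122, (cx,cy)=(0.2027,-0.9792)
member 3 (1-3): L=2.8019, (cx,cy)=(0.9608,0.2773)
member 4 (2-3): L=7.1920, (cx,cy)=(0.1935,0.9811)
member 5 (2-4): L=2.4970, (cx,cy)=(1.0000,0.0000)
member 6 (3-4): L=7.1420, (cx,cy)=(0.1547,-0.9880)
member 7 (3-5): L=2.8699, (cx,cy)=(0.9931,-0.1174)
member 8 (4-5): L=6.9419, (cx,cy)=(0.2514,0.9679)
member 9 (4-6): L=2.9210, (cx,cy)=(1.0000,0.0000)
member 10 (5-6): L=6.8211, (cx,cy)=(0.1724,-0.9850)
solve A·x = −loads:
  F[0-1] = -1829.1903 N (compression)
  F[0-2] = -1575.0309 N (compression)
  F[1-2] = +1598.6455 N (tension)
  F[1-3] = -774.6812 N (compression)
  F[2-3] = -1595.6179 N (compression)
  F[2-4] = -942.0926 N (compression)
  F[3-4] = +1964.3948 N (tension)
  F[3-5] = -1366.5100 N (compression)
  F[4-5] = +1731.5794 N (tension)
  F[4-6] = +375.6051 N (tension)
  F[5-6] = -2178.6176 N (compression)
  Rx@0 = +1995.2200 N
  Ry@0 = +1780.2748 N
  Ry@6 = +2145.9952 N

-942.093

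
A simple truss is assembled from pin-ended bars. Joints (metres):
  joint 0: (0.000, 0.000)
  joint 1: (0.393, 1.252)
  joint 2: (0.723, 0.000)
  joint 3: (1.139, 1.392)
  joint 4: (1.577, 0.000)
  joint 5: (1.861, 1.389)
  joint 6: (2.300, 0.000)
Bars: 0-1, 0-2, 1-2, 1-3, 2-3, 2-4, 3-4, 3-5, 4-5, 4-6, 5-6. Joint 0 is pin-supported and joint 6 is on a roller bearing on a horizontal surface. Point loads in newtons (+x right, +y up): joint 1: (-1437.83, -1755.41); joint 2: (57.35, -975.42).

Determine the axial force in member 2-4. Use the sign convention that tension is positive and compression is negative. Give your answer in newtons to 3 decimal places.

-146.887

N=7 nodes, M=11 members, R=3 reactions → 2N=14, M+R=14
member 0 (0-1): L=1.3122, (cx,cy)=(0.2995,0.9541)
member 1 (0-2): L=0.7230, (cx,cy)=(1.0000,0.0000)
member 2 (1-2): L=1.2948, (cx,cy)=(0.2549,-0.9670)
member 3 (1-3): L=0.7590, (cx,cy)=(0.9828,0.1844)
member 4 (2-3): L=1.4528, (cx,cy)=(0.2863,0.9581)
member 5 (2-4): L=0.8540, (cx,cy)=(1.0000,0.0000)
member 6 (3-4): L=1.4593, (cx,cy)=(0.3001,-0.9539)
member 7 (3-5): L=0.7220, (cx,cy)=(1.0000,-0.0042)
member 8 (4-5): L=1.4177, (cx,cy)=(0.2003,0.9797)
member 9 (4-6): L=0.7230, (cx,cy)=(1.0000,0.0000)
member 10 (5-6): L=1.4567, (cx,cy)=(0.3014,-0.9535)
solve A·x = −loads:
  F[0-1] = -3046.7915 N (compression)
  F[0-2] = -467.9973 N (compression)
  F[1-2] = +1231.8838 N (tension)
  F[1-3] = +215.0628 N (tension)
  F[2-3] = -225.2100 N (compression)
  F[2-4] = -146.8868 N (compression)
  F[3-4] = +184.2259 N (tension)
  F[3-5] = +91.5927 N (tension)
  F[4-5] = -179.3674 N (compression)
  F[4-6] = -55.6611 N (compression)
  F[5-6] = +184.6990 N (tension)
  Rx@0 = +1380.4800 N
  Ry@0 = +2906.9423 N
  Ry@6 = -176.1123 N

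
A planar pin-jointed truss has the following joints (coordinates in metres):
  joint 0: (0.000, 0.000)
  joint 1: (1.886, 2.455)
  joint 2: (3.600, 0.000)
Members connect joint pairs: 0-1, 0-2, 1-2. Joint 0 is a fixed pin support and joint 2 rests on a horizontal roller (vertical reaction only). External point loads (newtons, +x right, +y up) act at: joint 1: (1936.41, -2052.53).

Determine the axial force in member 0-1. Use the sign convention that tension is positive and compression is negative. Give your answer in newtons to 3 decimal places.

N=3 nodes, M=3 members, R=3 reactions → 2N=6, M+R=6
member 0 (0-1): L=3.0958, (cx,cy)=(0.6092,0.7930)
member 1 (0-2): L=3.6000, (cx,cy)=(1.0000,0.0000)
member 2 (1-2): L=2.9941, (cx,cy)=(0.5725,-0.8199)
solve A·x = −loads:
  F[0-1] = +432.8981 N (tension)
  F[0-2] = +1672.6837 N (tension)
  F[1-2] = -2921.9569 N (compression)
  Rx@0 = -1936.4100 N
  Ry@0 = -343.2917 N
  Ry@2 = +2395.8217 N

432.898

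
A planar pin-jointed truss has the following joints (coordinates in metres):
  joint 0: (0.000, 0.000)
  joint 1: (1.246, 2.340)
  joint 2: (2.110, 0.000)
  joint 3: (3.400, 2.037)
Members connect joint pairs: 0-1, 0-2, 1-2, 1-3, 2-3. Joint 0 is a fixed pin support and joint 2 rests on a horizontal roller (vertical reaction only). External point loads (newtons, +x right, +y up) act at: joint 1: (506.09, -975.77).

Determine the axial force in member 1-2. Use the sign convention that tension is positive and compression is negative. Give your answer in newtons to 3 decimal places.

N=4 nodes, M=5 members, R=3 reactions → 2N=8, M+R=8
member 0 (0-1): L=2.6511, (cx,cy)=(0.4700,0.8827)
member 1 (0-2): L=2.1100, (cx,cy)=(1.0000,0.0000)
member 2 (1-2): L=2.4944, (cx,cy)=(0.3464,-0.9381)
member 3 (1-3): L=2.1752, (cx,cy)=(0.9903,-0.1393)
member 4 (2-3): L=2.4111, (cx,cy)=(0.5350,0.8448)
solve A·x = −loads:
  F[0-1] = +183.1941 N (tension)
  F[0-2] = +419.9886 N (tension)
  F[1-2] = -1212.5290 N (compression)
  F[1-3] = -0.0000 N (tension)
  F[2-3] = +0.0000 N (tension)
  Rx@0 = -506.0900 N
  Ry@0 = -161.6992 N
  Ry@2 = +1137.4692 N

-1212.529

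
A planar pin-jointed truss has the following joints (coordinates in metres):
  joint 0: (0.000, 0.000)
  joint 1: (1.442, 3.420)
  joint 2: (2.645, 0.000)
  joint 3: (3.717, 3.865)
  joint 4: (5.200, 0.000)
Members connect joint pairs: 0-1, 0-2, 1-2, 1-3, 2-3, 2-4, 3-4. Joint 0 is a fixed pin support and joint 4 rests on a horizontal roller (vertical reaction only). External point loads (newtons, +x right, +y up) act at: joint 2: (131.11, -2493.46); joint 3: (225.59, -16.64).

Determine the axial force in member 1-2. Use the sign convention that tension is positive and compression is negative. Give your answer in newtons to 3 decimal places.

N=5 nodes, M=7 members, R=3 reactions → 2N=10, M+R=10
member 0 (0-1): L=3.7116, (cx,cy)=(0.3885,0.9214)
member 1 (0-2): L=2.6450, (cx,cy)=(1.0000,0.0000)
member 2 (1-2): L=3.6254, (cx,cy)=(0.3318,-0.9433)
member 3 (1-3): L=2.3181, (cx,cy)=(0.9814,0.1920)
member 4 (2-3): L=4.0109, (cx,cy)=(0.2673,0.9636)
member 5 (2-4): L=2.5550, (cx,cy)=(1.0000,0.0000)
member 6 (3-4): L=4.1397, (cx,cy)=(0.3582,-0.9336)
solve A·x = −loads:
  F[0-1] = -1152.7832 N (compression)
  F[0-2] = +804.5732 N (tension)
  F[1-2] = +966.6451 N (tension)
  F[1-3] = -783.1959 N (compression)
  F[2-3] = +1641.2917 N (tension)
  F[2-4] = +555.5500 N (tension)
  F[3-4] = -1550.8005 N (compression)
  Rx@0 = -356.7000 N
  Ry@0 = +1062.2235 N
  Ry@4 = +1447.8765 N

966.645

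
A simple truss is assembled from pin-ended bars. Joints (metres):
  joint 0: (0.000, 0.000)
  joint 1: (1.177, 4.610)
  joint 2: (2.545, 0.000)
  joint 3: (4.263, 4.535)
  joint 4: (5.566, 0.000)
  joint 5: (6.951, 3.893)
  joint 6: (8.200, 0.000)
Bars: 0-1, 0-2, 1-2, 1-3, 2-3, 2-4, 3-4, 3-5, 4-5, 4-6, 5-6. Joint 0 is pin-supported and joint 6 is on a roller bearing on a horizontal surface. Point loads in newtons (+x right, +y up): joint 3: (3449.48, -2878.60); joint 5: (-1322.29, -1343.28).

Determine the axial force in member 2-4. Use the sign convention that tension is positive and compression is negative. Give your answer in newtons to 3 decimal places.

2415.512

N=7 nodes, M=11 members, R=3 reactions → 2N=14, M+R=14
member 0 (0-1): L=4.7579, (cx,cy)=(0.2474,0.9689)
member 1 (0-2): L=2.5450, (cx,cy)=(1.0000,0.0000)
member 2 (1-2): L=4.8087, (cx,cy)=(0.2845,-0.9587)
member 3 (1-3): L=3.0869, (cx,cy)=(0.9997,-0.0243)
member 4 (2-3): L=4.8495, (cx,cy)=(0.3543,0.9351)
member 5 (2-4): L=3.0210, (cx,cy)=(1.0000,0.0000)
member 6 (3-4): L=4.7185, (cx,cy)=(0.2761,-0.9611)
member 7 (3-5): L=2.7636, (cx,cy)=(0.9726,-0.2323)
member 8 (4-5): L=4.1320, (cx,cy)=(0.3352,0.9422)
member 9 (4-6): L=2.6340, (cx,cy)=(1.0000,0.0000)
member 10 (5-6): L=4.0885, (cx,cy)=(0.3055,-0.9522)
solve A·x = −loads:
  F[0-1] = -316.5570 N (compression)
  F[0-2] = +2205.4996 N (tension)
  F[1-2] = +324.2615 N (tension)
  F[1-3] = -170.6074 N (compression)
  F[2-3] = -332.4221 N (compression)
  F[2-4] = +2415.5117 N (tension)
  F[3-4] = -1875.8079 N (compression)
  F[3-5] = -3310.3623 N (compression)
  F[4-5] = +1913.5632 N (tension)
  F[4-6] = +1256.1103 N (tension)
  F[5-6] = -4111.7279 N (compression)
  Rx@0 = -2127.1900 N
  Ry@0 = +306.7181 N
  Ry@6 = +3915.1619 N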